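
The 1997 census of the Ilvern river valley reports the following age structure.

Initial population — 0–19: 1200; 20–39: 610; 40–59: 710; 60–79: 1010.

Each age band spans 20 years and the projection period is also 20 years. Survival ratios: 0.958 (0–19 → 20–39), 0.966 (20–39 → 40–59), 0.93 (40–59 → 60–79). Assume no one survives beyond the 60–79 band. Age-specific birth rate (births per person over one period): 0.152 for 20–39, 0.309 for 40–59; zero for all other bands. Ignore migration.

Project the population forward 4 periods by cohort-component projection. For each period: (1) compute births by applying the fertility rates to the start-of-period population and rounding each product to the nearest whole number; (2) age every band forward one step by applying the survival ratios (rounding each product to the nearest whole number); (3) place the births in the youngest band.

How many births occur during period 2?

Call the groups 1 to 4, youngest first.
— Period 1 —
Births: 610 * 0.152 = 93, 710 * 0.309 = 219 → 312
Group 2: 1200 * 0.958 = 1150
Group 3: 610 * 0.966 = 589
Group 4: 710 * 0.93 = 660
Giving 312 / 1150 / 589 / 660.
— Period 2 —
Births: 1150 * 0.152 = 175, 589 * 0.309 = 182 → 357
Group 2: 312 * 0.958 = 299
Group 3: 1150 * 0.966 = 1111
Group 4: 589 * 0.93 = 548
Giving 357 / 299 / 1111 / 548.

357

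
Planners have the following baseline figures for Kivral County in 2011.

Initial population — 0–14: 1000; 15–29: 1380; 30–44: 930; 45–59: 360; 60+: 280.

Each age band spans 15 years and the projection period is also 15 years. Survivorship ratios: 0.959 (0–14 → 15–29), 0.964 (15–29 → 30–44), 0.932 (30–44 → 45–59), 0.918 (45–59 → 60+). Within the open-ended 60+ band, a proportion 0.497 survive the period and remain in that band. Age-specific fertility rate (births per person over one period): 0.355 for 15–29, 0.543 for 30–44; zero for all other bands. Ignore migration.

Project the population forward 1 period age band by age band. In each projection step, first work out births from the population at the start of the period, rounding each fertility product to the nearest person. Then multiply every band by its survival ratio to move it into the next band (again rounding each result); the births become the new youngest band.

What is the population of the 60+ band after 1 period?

469

After projecting period 1:
Births: 1380 × 0.355 = 490  |  930 × 0.543 = 505 → 995
15–29: 1000 × 0.959 = 959
30–44: 1380 × 0.964 = 1330
45–59: 930 × 0.932 = 867
60+: 360 × 0.918 + 280 × 0.497 = 330 + 139 = 469
End of period: [995, 959, 1330, 867, 469]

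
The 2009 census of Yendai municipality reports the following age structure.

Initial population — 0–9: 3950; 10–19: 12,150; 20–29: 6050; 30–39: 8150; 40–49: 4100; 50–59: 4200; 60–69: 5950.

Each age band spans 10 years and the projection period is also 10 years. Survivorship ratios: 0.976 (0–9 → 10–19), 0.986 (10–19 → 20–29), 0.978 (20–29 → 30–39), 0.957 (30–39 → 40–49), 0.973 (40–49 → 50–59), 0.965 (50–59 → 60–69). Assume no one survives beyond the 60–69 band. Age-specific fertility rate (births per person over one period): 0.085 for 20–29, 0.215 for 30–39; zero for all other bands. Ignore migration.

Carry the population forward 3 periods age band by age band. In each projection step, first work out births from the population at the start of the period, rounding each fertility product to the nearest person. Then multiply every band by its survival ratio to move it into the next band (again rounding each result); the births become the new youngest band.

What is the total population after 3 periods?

35020

Numbering the bands 1..7 from youngest to oldest:
Period 1:
Births: 6050 × 0.085 = 514 ; 8150 × 0.215 = 1752 → total 2266
Band 2: 3950 × 0.976 = 3855
Band 3: 12150 × 0.986 = 11980
Band 4: 6050 × 0.978 = 5917
Band 5: 8150 × 0.957 = 7800
Band 6: 4100 × 0.973 = 3989
Band 7: 4200 × 0.965 = 4053
Population now: 0–9=2266, 10–19=3855, 20–29=11980, 30–39=5917, 40–49=7800, 50–59=3989, 60–69=4053
Period 2:
Births: 11980 × 0.085 = 1018 ; 5917 × 0.215 = 1272 → total 2290
Band 2: 2266 × 0.976 = 2212
Band 3: 3855 × 0.986 = 3801
Band 4: 11980 × 0.978 = 11716
Band 5: 5917 × 0.957 = 5663
Band 6: 7800 × 0.973 = 7589
Band 7: 3989 × 0.965 = 3849
Population now: 0–9=2290, 10–19=2212, 20–29=3801, 30–39=11716, 40–49=5663, 50–59=7589, 60–69=3849
Period 3:
Births: 3801 × 0.085 = 323 ; 11716 × 0.215 = 2519 → total 2842
Band 2: 2290 × 0.976 = 2235
Band 3: 2212 × 0.986 = 2181
Band 4: 3801 × 0.978 = 3717
Band 5: 11716 × 0.957 = 11212
Band 6: 5663 × 0.973 = 5510
Band 7: 7589 × 0.965 = 7323
Population now: 0–9=2842, 10–19=2235, 20–29=2181, 30–39=3717, 40–49=11212, 50–59=5510, 60–69=7323
Total after period 3: 2842 + 2235 + 2181 + 3717 + 11212 + 5510 + 7323 = 35020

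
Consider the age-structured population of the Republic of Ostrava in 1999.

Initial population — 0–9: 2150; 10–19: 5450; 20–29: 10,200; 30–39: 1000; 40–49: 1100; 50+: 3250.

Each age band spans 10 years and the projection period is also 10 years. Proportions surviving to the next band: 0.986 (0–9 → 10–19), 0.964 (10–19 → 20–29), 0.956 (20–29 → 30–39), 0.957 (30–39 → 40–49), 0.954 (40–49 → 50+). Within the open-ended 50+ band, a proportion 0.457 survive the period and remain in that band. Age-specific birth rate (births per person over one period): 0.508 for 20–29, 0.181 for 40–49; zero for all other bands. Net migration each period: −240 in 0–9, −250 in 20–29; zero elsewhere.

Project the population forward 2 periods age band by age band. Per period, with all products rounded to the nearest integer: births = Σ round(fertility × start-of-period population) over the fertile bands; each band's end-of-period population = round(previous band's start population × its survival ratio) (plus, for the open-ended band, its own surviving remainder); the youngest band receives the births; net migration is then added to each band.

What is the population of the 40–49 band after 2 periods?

9332

Call the groups 1 to 6, youngest first.
— Period 1 —
Births: 10200 × 0.508 = 5182  |  1100 × 0.181 = 199 ⇒ total 5381
Group 2: 2150 × 0.986 = 2120
Group 3: 5450 × 0.964 = 5254
Group 4: 10200 × 0.956 = 9751
Group 5: 1000 × 0.957 = 957
Group 6: 1100 × 0.954 + 3250 × 0.457 = 1049 + 1485 = 2534
Net migration: Group 1 − 240 → 5141; Group 3 − 250 → 5004
Population now: 0–9=5141, 10–19=2120, 20–29=5004, 30–39=9751, 40–49=957, 50+=2534
— Period 2 —
Births: 5004 × 0.508 = 2542  |  957 × 0.181 = 173 ⇒ total 2715
Group 2: 5141 × 0.986 = 5069
Group 3: 2120 × 0.964 = 2044
Group 4: 5004 × 0.956 = 4784
Group 5: 9751 × 0.957 = 9332
Group 6: 957 × 0.954 + 2534 × 0.457 = 913 + 1158 = 2071
Net migration: Group 1 − 240 → 2475; Group 3 − 250 → 1794
Population now: 0–9=2475, 10–19=5069, 20–29=1794, 30–39=4784, 40–49=9332, 50+=2071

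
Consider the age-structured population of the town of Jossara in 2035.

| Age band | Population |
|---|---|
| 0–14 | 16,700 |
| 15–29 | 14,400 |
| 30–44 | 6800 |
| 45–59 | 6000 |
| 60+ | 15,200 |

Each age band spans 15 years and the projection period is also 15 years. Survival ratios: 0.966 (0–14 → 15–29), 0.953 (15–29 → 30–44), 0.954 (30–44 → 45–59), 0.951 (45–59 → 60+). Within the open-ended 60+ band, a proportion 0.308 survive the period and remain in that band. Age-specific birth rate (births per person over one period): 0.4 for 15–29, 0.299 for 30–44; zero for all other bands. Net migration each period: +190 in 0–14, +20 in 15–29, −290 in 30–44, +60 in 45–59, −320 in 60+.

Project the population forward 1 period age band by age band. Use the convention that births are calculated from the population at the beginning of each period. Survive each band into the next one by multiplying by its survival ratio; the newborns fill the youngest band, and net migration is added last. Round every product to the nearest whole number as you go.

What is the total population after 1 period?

(Bands numbered youngest = 1 to oldest = 5.)
Period 1:
Births: 14400 × 0.4 = 5760, 6800 × 0.299 = 2033 — total 7793
Band 2: 16700 × 0.966 = 16132
Band 3: 14400 × 0.953 = 13723
Band 4: 6800 × 0.954 = 6487
Band 5: 6000 × 0.951 + 15200 × 0.308 = 5706 + 4682 = 10388
Net migration: Band 1 + 190 → 7983; Band 2 + 20 → 16152; Band 3 − 290 → 13433; Band 4 + 60 → 6547; Band 5 − 320 → 10068
End of period: [7983, 16152, 13433, 6547, 10068]
Total after period 1: 7983 + 16152 + 13433 + 6547 + 10068 = 54183

54183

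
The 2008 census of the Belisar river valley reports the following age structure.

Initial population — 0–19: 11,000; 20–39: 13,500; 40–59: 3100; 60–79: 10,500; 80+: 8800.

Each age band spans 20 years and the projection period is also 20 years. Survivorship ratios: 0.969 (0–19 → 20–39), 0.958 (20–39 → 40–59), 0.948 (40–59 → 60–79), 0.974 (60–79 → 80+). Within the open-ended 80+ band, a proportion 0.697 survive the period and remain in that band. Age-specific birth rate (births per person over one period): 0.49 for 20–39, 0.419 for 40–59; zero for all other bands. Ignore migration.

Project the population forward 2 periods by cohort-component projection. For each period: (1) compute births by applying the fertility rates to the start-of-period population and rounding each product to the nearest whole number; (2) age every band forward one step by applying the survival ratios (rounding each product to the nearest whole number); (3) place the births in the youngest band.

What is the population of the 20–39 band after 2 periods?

Let group 1 be 0–19 through group 5 = 80+.
Period 1.
Births: 13500 * 0.49 = 6615 ; 3100 * 0.419 = 1299 → total 7914
Group 2: 11000 * 0.969 = 10659
Group 3: 13500 * 0.958 = 12933
Group 4: 3100 * 0.948 = 2939
Group 5: 10500 * 0.974 + 8800 * 0.697 = 10227 + 6134 = 16361
End of period: [7914, 10659, 12933, 2939, 16361]
Period 2.
Births: 10659 * 0.49 = 5223 ; 12933 * 0.419 = 5419 → total 10642
Group 2: 7914 * 0.969 = 7669
Group 3: 10659 * 0.958 = 10211
Group 4: 12933 * 0.948 = 12260
Group 5: 2939 * 0.974 + 16361 * 0.697 = 2863 + 11404 = 14267
End of period: [10642, 7669, 10211, 12260, 14267]

7669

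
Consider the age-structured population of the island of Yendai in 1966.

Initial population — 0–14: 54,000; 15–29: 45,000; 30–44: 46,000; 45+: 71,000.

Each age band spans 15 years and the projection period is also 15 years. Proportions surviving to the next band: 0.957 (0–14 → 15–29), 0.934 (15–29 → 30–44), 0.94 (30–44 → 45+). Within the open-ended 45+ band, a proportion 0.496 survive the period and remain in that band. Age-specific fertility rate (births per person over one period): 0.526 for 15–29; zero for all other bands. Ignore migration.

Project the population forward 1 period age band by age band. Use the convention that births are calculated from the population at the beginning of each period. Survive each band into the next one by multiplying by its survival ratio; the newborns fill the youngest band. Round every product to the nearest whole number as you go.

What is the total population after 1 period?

195834

(Bands numbered youngest = 1 to oldest = 4.)
Period 1:
Births: 45000 * 0.526 = 23670
Band 2: 54000 * 0.957 = 51678
Band 3: 45000 * 0.934 = 42030
Band 4: 46000 * 0.94 + 71000 * 0.496 = 43240 + 35216 = 78456
Giving 23670 / 51678 / 42030 / 78456.
Total after period 1: 23670 + 51678 + 42030 + 78456 = 195834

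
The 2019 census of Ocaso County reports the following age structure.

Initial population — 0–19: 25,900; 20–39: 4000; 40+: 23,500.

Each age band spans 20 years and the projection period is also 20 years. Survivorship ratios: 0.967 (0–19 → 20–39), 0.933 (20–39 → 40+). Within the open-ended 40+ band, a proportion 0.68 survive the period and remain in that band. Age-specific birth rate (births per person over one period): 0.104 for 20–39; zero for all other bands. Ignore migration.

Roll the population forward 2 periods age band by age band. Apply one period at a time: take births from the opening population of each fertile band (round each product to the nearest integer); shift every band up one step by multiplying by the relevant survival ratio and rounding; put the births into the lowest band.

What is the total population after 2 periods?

[period 1]
Births: 4000 × 0.104 = 416
20–39: 25900 × 0.967 = 25045
40+: 4000 × 0.933 + 23500 × 0.68 = 3732 + 15980 = 19712
End of period: [416, 25045, 19712]
[period 2]
Births: 25045 × 0.104 = 2605
20–39: 416 × 0.967 = 402
40+: 25045 × 0.933 + 19712 × 0.68 = 23367 + 13404 = 36771
End of period: [2605, 402, 36771]
Total after period 2: 2605 + 402 + 36771 = 39778

39778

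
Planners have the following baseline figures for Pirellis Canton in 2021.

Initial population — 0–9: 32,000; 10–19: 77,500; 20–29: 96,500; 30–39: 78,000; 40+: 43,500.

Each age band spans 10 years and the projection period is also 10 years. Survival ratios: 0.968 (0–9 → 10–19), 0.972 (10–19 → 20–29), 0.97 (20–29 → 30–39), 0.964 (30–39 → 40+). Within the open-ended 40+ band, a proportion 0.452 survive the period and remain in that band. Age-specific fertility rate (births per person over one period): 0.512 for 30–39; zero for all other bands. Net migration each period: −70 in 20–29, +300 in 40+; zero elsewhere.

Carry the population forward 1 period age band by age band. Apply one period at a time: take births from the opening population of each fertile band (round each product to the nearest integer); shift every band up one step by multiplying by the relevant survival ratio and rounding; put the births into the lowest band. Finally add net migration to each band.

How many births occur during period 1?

Let group 1 be 0–9 through group 5 = 40+.
Period 1:
Births: 78000 × 0.512 = 39936
Group 2: 32000 × 0.968 = 30976
Group 3: 77500 × 0.972 = 75330
Group 4: 96500 × 0.97 = 93605
Group 5: 78000 × 0.964 + 43500 × 0.452 = 75192 + 19662 = 94854
Net migration: Group 3 − 70 → 75260; Group 5 + 300 → 95154
End of period: [39936, 30976, 75260, 93605, 95154]

39936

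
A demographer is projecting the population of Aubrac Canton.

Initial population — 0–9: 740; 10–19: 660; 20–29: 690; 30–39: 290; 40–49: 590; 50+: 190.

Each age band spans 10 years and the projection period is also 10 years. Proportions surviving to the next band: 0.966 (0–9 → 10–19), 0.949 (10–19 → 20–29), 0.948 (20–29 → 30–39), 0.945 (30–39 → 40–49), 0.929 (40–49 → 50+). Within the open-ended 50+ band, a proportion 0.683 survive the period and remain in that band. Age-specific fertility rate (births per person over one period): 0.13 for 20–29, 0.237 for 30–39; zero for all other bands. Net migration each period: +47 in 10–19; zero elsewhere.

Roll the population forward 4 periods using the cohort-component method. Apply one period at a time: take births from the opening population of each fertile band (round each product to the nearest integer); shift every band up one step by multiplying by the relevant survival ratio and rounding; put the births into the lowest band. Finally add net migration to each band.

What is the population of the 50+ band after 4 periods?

1247

(Bands numbered youngest = 1 to oldest = 6.)
After projecting period 1:
Births: 690 * 0.13 = 90, 290 * 0.237 = 69 → 159
Band 2: 740 * 0.966 = 715
Band 3: 660 * 0.949 = 626
Band 4: 690 * 0.948 = 654
Band 5: 290 * 0.945 = 274
Band 6: 590 * 0.929 + 190 * 0.683 = 548 + 130 = 678
Net migration: Band 2 + 47 → 762
Giving 159 / 762 / 626 / 654 / 274 / 678.
After projecting period 2:
Births: 626 * 0.13 = 81, 654 * 0.237 = 155 → 236
Band 2: 159 * 0.966 = 154
Band 3: 762 * 0.949 = 723
Band 4: 626 * 0.948 = 593
Band 5: 654 * 0.945 = 618
Band 6: 274 * 0.929 + 678 * 0.683 = 255 + 463 = 718
Net migration: Band 2 + 47 → 201
Giving 236 / 201 / 723 / 593 / 618 / 718.
After projecting period 3:
Births: 723 * 0.13 = 94, 593 * 0.237 = 141 → 235
Band 2: 236 * 0.966 = 228
Band 3: 201 * 0.949 = 191
Band 4: 723 * 0.948 = 685
Band 5: 593 * 0.945 = 560
Band 6: 618 * 0.929 + 718 * 0.683 = 574 + 490 = 1064
Net migration: Band 2 + 47 → 275
Giving 235 / 275 / 191 / 685 / 560 / 1064.
After projecting period 4:
Births: 191 * 0.13 = 25, 685 * 0.237 = 162 → 187
Band 2: 235 * 0.966 = 227
Band 3: 275 * 0.949 = 261
Band 4: 191 * 0.948 = 181
Band 5: 685 * 0.945 = 647
Band 6: 560 * 0.929 + 1064 * 0.683 = 520 + 727 = 1247
Net migration: Band 2 + 47 → 274
Giving 187 / 274 / 261 / 181 / 647 / 1247.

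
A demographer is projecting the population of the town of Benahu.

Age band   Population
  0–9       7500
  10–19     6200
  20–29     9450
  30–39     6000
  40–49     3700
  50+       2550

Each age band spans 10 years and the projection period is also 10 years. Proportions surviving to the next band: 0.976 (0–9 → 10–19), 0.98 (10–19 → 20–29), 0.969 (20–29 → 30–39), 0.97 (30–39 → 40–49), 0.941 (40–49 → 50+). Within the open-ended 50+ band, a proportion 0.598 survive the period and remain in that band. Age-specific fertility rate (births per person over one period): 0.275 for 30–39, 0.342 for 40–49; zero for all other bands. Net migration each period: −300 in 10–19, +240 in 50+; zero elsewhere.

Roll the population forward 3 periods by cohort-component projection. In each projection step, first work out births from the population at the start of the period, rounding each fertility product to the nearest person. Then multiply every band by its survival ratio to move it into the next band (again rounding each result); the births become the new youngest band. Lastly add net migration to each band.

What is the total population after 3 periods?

Numbering the groups 1..6 from youngest to oldest:
Period 1:
Births: 6000 × 0.275 = 1650  |  3700 × 0.342 = 1265 — total 2915
Group 2: 7500 × 0.976 = 7320
Group 3: 6200 × 0.98 = 6076
Group 4: 9450 × 0.969 = 9157
Group 5: 6000 × 0.97 = 5820
Group 6: 3700 × 0.941 + 2550 × 0.598 = 3482 + 1525 = 5007
Net migration: Group 2 − 300 → 7020; Group 6 + 240 → 5247
Population now: 0–9=2915, 10–19=7020, 20–29=6076, 30–39=9157, 40–49=5820, 50+=5247
Period 2:
Births: 9157 × 0.275 = 2518  |  5820 × 0.342 = 1990 — total 4508
Group 2: 2915 × 0.976 = 2845
Group 3: 7020 × 0.98 = 6880
Group 4: 6076 × 0.969 = 5888
Group 5: 9157 × 0.97 = 8882
Group 6: 5820 × 0.941 + 5247 × 0.598 = 5477 + 3138 = 8615
Net migration: Group 2 − 300 → 2545; Group 6 + 240 → 8855
Population now: 0–9=4508, 10–19=2545, 20–29=6880, 30–39=5888, 40–49=8882, 50+=8855
Period 3:
Births: 5888 × 0.275 = 1619  |  8882 × 0.342 = 3038 — total 4657
Group 2: 4508 × 0.976 = 4400
Group 3: 2545 × 0.98 = 2494
Group 4: 6880 × 0.969 = 6667
Group 5: 5888 × 0.97 = 5711
Group 6: 8882 × 0.941 + 8855 × 0.598 = 8358 + 5295 = 13653
Net migration: Group 2 − 300 → 4100; Group 6 + 240 → 13893
Population now: 0–9=4657, 10–19=4100, 20–29=2494, 30–39=6667, 40–49=5711, 50+=13893
Total after period 3: 4657 + 4100 + 2494 + 6667 + 5711 + 13893 = 37522

37522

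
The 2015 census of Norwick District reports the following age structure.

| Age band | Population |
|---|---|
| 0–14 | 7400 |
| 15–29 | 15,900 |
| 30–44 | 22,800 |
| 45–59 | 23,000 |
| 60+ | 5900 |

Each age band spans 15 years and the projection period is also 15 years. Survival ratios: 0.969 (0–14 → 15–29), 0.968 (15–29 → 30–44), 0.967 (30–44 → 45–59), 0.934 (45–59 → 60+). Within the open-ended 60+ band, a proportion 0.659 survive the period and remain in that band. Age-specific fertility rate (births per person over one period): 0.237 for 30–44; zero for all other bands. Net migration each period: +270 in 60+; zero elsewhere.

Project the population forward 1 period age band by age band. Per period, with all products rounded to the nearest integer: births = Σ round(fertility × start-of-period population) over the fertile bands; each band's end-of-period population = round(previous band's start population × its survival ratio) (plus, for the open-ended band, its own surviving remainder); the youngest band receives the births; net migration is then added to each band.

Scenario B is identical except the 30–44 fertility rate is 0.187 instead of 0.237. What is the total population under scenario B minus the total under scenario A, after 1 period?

-1140

Numbering the groups 1..5 from youngest to oldest:
Period 1:
Births: 22800 × 0.237 = 5404
Group 2: 7400 × 0.969 = 7171
Group 3: 15900 × 0.968 = 15391
Group 4: 22800 × 0.967 = 22048
Group 5: 23000 × 0.934 + 5900 × 0.659 = 21482 + 3888 = 25370
Net migration: Group 5 + 270 → 25640
Population now: 0–14=5404, 15–29=7171, 30–44=15391, 45–59=22048, 60+=25640
Scenario A total after 1 period: 75654
Scenario B projection —
Period 1:
Births: 22800 × 0.187 = 4264
Group 2: 7400 × 0.969 = 7171
Group 3: 15900 × 0.968 = 15391
Group 4: 22800 × 0.967 = 22048
Group 5: 23000 × 0.934 + 5900 × 0.659 = 21482 + 3888 = 25370
Net migration: Group 5 + 270 → 25640
Population now: 0–14=4264, 15–29=7171, 30–44=15391, 45–59=22048, 60+=25640
Scenario B total after 1 period: 74514
Difference B − A = 74514 − 75654 = -1140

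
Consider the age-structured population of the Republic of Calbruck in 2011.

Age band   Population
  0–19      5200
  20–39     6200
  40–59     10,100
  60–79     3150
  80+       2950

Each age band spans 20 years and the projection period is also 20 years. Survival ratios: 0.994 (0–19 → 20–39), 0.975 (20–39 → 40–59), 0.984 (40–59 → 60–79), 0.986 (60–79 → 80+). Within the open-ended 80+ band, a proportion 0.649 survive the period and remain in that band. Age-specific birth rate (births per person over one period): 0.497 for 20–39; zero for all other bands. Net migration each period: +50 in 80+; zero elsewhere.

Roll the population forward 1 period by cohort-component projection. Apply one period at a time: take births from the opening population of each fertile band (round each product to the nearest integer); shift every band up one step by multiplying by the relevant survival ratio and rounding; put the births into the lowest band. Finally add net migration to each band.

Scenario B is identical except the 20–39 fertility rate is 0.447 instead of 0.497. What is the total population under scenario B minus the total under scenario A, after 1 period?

Let group 1 be 0–19 through group 5 = 80+.
— Period 1 —
Births: 6200 × 0.497 = 3081
Group 2: 5200 × 0.994 = 5169
Group 3: 6200 × 0.975 = 6045
Group 4: 10100 × 0.984 = 9938
Group 5: 3150 × 0.986 + 2950 × 0.649 = 3106 + 1915 = 5021
Net migration: Group 5 + 50 → 5071
→ [3081, 5169, 6045, 9938, 5071]
Scenario A total after 1 period: 29304
Scenario B projection —
— Period 1 —
Births: 6200 × 0.447 = 2771
Group 2: 5200 × 0.994 = 5169
Group 3: 6200 × 0.975 = 6045
Group 4: 10100 × 0.984 = 9938
Group 5: 3150 × 0.986 + 2950 × 0.649 = 3106 + 1915 = 5021
Net migration: Group 5 + 50 → 5071
→ [2771, 5169, 6045, 9938, 5071]
Scenario B total after 1 period: 28994
Difference B − A = 28994 − 29304 = -310

-310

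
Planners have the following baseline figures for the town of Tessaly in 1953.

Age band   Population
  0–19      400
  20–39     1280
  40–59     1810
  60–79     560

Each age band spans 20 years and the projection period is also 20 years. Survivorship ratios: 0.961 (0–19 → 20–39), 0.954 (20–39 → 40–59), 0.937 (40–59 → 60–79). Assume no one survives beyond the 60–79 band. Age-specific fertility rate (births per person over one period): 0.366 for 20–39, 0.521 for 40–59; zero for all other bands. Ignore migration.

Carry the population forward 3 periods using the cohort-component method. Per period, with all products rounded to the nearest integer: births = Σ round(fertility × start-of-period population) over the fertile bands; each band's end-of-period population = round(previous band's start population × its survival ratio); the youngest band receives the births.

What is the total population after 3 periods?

3071

After projecting period 1:
Births: 1280 × 0.366 = 468 ; 1810 × 0.521 = 943 ⇒ total 1411
20–39: 400 × 0.961 = 384
40–59: 1280 × 0.954 = 1221
60–79: 1810 × 0.937 = 1696
→ [1411, 384, 1221, 1696]
After projecting period 2:
Births: 384 × 0.366 = 141 ; 1221 × 0.521 = 636 ⇒ total 777
20–39: 1411 × 0.961 = 1356
40–59: 384 × 0.954 = 366
60–79: 1221 × 0.937 = 1144
→ [777, 1356, 366, 1144]
After projecting period 3:
Births: 1356 × 0.366 = 496 ; 366 × 0.521 = 191 ⇒ total 687
20–39: 777 × 0.961 = 747
40–59: 1356 × 0.954 = 1294
60–79: 366 × 0.937 = 343
→ [687, 747, 1294, 343]
Total after period 3: 687 + 747 + 1294 + 343 = 3071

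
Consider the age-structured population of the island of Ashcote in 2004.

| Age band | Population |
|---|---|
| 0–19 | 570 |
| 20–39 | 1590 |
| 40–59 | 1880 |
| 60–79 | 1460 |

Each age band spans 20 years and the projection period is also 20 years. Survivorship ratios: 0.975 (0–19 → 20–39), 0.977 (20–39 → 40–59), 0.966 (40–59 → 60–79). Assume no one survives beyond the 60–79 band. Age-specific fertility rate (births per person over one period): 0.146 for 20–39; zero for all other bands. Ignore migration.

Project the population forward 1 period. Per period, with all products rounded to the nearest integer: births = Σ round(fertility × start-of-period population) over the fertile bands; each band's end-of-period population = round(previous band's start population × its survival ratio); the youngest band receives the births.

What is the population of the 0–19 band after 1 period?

Period 1.
Births: 1590 * 0.146 = 232
20–39: 570 * 0.975 = 556
40–59: 1590 * 0.977 = 1553
60–79: 1880 * 0.966 = 1816
End of period: [232, 556, 1553, 1816]

232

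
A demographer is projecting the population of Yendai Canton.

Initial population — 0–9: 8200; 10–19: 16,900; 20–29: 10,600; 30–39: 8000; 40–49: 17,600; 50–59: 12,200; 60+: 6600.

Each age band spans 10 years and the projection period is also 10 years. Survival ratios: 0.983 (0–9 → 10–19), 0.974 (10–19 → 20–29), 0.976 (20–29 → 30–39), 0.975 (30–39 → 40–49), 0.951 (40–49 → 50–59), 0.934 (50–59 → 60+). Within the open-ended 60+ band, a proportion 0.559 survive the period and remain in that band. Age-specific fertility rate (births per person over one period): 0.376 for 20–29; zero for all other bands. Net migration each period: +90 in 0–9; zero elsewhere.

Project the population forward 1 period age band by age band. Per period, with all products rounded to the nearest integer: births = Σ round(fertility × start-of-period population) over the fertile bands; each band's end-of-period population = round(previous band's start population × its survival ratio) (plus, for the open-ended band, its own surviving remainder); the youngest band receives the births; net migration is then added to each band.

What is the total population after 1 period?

78566

Let band 1 be 0–9 through band 7 = 60+.
Period 1.
Births: 10600 * 0.376 = 3986
Band 2: 8200 * 0.983 = 8061
Band 3: 16900 * 0.974 = 16461
Band 4: 10600 * 0.976 = 10346
Band 5: 8000 * 0.975 = 7800
Band 6: 17600 * 0.951 = 16738
Band 7: 12200 * 0.934 + 6600 * 0.559 = 11395 + 3689 = 15084
Net migration: Band 1 + 90 → 4076
Population now: 0–9=4076, 10–19=8061, 20–29=16461, 30–39=10346, 40–49=7800, 50–59=16738, 60+=15084
Total after period 1: 4076 + 8061 + 16461 + 10346 + 7800 + 16738 + 15084 = 78566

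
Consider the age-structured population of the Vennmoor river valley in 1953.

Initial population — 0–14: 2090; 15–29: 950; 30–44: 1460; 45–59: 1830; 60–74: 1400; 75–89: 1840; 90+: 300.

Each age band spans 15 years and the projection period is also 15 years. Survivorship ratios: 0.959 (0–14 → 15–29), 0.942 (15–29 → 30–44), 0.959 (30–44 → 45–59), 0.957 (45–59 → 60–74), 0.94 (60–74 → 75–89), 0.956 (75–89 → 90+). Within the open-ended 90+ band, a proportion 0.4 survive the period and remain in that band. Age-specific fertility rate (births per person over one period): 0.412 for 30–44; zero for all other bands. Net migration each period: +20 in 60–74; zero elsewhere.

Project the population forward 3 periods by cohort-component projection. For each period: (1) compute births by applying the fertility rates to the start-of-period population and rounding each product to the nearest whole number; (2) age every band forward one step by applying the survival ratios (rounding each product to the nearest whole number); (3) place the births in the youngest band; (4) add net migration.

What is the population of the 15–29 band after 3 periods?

After projecting period 1:
Births: 1460 × 0.412 = 602
15–29: 2090 × 0.959 = 2004
30–44: 950 × 0.942 = 895
45–59: 1460 × 0.959 = 1400
60–74: 1830 × 0.957 = 1751
75–89: 1400 × 0.94 = 1316
90+: 1840 × 0.956 + 300 × 0.4 = 1759 + 120 = 1879
Net migration: 60–74 + 20 → 1771
End of period: [602, 2004, 895, 1400, 1771, 1316, 1879]
After projecting period 2:
Births: 895 × 0.412 = 369
15–29: 602 × 0.959 = 577
30–44: 2004 × 0.942 = 1888
45–59: 895 × 0.959 = 858
60–74: 1400 × 0.957 = 1340
75–89: 1771 × 0.94 = 1665
90+: 1316 × 0.956 + 1879 × 0.4 = 1258 + 752 = 2010
Net migration: 60–74 + 20 → 1360
End of period: [369, 577, 1888, 858, 1360, 1665, 2010]
After projecting period 3:
Births: 1888 × 0.412 = 778
15–29: 369 × 0.959 = 354
30–44: 577 × 0.942 = 544
45–59: 1888 × 0.959 = 1811
60–74: 858 × 0.957 = 821
75–89: 1360 × 0.94 = 1278
90+: 1665 × 0.956 + 2010 × 0.4 = 1592 + 804 = 2396
Net migration: 60–74 + 20 → 841
End of period: [778, 354, 544, 1811, 841, 1278, 2396]

354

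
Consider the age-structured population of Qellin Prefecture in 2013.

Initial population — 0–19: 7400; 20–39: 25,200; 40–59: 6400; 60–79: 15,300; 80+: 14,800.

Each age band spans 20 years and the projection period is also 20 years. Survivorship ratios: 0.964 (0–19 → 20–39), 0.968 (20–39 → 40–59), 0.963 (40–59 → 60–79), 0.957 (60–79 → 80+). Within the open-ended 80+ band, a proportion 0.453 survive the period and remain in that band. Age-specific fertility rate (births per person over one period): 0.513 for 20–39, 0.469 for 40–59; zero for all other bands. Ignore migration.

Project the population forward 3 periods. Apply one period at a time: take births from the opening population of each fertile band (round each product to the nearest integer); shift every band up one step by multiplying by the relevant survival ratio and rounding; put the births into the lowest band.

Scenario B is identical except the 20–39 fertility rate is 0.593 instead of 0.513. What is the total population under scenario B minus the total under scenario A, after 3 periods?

Period 1:
Births: 25200 × 0.513 = 12928 ; 6400 × 0.469 = 3002 — total 15930
20–39: 7400 × 0.964 = 7134
40–59: 25200 × 0.968 = 24394
60–79: 6400 × 0.963 = 6163
80+: 15300 × 0.957 + 14800 × 0.453 = 14642 + 6704 = 21346
Population now: 0–19=15930, 20–39=7134, 40–59=24394, 60–79=6163, 80+=21346
Period 2:
Births: 7134 × 0.513 = 3660 ; 24394 × 0.469 = 11441 — total 15101
20–39: 15930 × 0.964 = 15357
40–59: 7134 × 0.968 = 6906
60–79: 24394 × 0.963 = 23491
80+: 6163 × 0.957 + 21346 × 0.453 = 5898 + 9670 = 15568
Population now: 0–19=15101, 20–39=15357, 40–59=6906, 60–79=23491, 80+=15568
Period 3:
Births: 15357 × 0.513 = 7878 ; 6906 × 0.469 = 3239 — total 11117
20–39: 15101 × 0.964 = 14557
40–59: 15357 × 0.968 = 14866
60–79: 6906 × 0.963 = 6650
80+: 23491 × 0.957 + 15568 × 0.453 = 22481 + 7052 = 29533
Population now: 0–19=11117, 20–39=14557, 40–59=14866, 60–79=6650, 80+=29533
Scenario A total after 3 periods: 76723
Scenario B projection —
Period 1:
Births: 25200 × 0.593 = 14944 ; 6400 × 0.469 = 3002 — total 17946
20–39: 7400 × 0.964 = 7134
40–59: 25200 × 0.968 = 24394
60–79: 6400 × 0.963 = 6163
80+: 15300 × 0.957 + 14800 × 0.453 = 14642 + 6704 = 21346
Population now: 0–19=17946, 20–39=7134, 40–59=24394, 60–79=6163, 80+=21346
Period 2:
Births: 7134 × 0.593 = 4230 ; 24394 × 0.469 = 11441 — total 15671
20–39: 17946 × 0.964 = 17300
40–59: 7134 × 0.968 = 6906
60–79: 24394 × 0.963 = 23491
80+: 6163 × 0.957 + 21346 × 0.453 = 5898 + 9670 = 15568
Population now: 0–19=15671, 20–39=17300, 40–59=6906, 60–79=23491, 80+=15568
Period 3:
Births: 17300 × 0.593 = 10259 ; 6906 × 0.469 = 3239 — total 13498
20–39: 15671 × 0.964 = 15107
40–59: 17300 × 0.968 = 16746
60–79: 6906 × 0.963 = 6650
80+: 23491 × 0.957 + 15568 × 0.453 = 22481 + 7052 = 29533
Population now: 0–19=13498, 20–39=15107, 40–59=16746, 60–79=6650, 80+=29533
Scenario B total after 3 periods: 81534
Difference B − A = 81534 − 76723 = 4811

4811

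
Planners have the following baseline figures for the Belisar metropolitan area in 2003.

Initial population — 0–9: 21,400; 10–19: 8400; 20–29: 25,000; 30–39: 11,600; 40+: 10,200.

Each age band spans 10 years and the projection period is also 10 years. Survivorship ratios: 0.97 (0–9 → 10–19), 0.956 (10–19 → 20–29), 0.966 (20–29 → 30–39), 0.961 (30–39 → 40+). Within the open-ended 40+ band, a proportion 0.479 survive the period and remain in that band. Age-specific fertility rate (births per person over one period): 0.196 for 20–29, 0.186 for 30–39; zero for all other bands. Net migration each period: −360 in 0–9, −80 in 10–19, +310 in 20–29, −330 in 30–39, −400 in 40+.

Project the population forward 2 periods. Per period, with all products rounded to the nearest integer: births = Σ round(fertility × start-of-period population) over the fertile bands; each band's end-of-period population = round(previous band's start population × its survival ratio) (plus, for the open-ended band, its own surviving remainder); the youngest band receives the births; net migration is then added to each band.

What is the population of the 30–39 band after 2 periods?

7726

After projecting period 1:
Births: 25000 × 0.196 = 4900, 11600 × 0.186 = 2158 — total 7058
10–19: 21400 × 0.97 = 20758
20–29: 8400 × 0.956 = 8030
30–39: 25000 × 0.966 = 24150
40+: 11600 × 0.961 + 10200 × 0.479 = 11148 + 4886 = 16034
Net migration: 0–9 − 360 → 6698; 10–19 − 80 → 20678; 20–29 + 310 → 8340; 30–39 − 330 → 23820; 40+ − 400 → 15634
Giving 6698 / 20678 / 8340 / 23820 / 15634.
After projecting period 2:
Births: 8340 × 0.196 = 1635, 23820 × 0.186 = 4431 — total 6066
10–19: 6698 × 0.97 = 6497
20–29: 20678 × 0.956 = 19768
30–39: 8340 × 0.966 = 8056
40+: 23820 × 0.961 + 15634 × 0.479 = 22891 + 7489 = 30380
Net migration: 0–9 − 360 → 5706; 10–19 − 80 → 6417; 20–29 + 310 → 20078; 30–39 − 330 → 7726; 40+ − 400 → 29980
Giving 5706 / 6417 / 20078 / 7726 / 29980.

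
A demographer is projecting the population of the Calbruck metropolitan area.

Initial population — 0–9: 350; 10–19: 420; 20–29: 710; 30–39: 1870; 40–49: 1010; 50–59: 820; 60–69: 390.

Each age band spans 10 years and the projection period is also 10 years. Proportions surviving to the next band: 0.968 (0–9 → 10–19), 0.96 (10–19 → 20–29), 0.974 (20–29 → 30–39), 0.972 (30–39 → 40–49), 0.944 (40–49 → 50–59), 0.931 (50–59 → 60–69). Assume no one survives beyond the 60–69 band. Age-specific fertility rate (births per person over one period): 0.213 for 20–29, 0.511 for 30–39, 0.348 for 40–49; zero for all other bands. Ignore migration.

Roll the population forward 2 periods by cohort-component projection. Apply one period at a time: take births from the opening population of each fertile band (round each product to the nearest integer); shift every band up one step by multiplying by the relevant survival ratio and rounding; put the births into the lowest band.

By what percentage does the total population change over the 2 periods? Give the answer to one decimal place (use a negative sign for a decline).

Period 1.
Births: 710 × 0.213 = 151  |  1870 × 0.511 = 956  |  1010 × 0.348 = 351 — total 1458
10–19: 350 × 0.968 = 339
20–29: 420 × 0.96 = 403
30–39: 710 × 0.974 = 692
40–49: 1870 × 0.972 = 1818
50–59: 1010 × 0.944 = 953
60–69: 820 × 0.931 = 763
→ [1458, 339, 403, 692, 1818, 953, 763]
Period 2.
Births: 403 × 0.213 = 86  |  692 × 0.511 = 354  |  1818 × 0.348 = 633 — total 1073
10–19: 1458 × 0.968 = 1411
20–29: 339 × 0.96 = 325
30–39: 403 × 0.974 = 393
40–49: 692 × 0.972 = 673
50–59: 1818 × 0.944 = 1716
60–69: 953 × 0.931 = 887
→ [1073, 1411, 325, 393, 673, 1716, 887]
Total: 5570 → 6478; change = 908; percentage change = 16.3%

16.3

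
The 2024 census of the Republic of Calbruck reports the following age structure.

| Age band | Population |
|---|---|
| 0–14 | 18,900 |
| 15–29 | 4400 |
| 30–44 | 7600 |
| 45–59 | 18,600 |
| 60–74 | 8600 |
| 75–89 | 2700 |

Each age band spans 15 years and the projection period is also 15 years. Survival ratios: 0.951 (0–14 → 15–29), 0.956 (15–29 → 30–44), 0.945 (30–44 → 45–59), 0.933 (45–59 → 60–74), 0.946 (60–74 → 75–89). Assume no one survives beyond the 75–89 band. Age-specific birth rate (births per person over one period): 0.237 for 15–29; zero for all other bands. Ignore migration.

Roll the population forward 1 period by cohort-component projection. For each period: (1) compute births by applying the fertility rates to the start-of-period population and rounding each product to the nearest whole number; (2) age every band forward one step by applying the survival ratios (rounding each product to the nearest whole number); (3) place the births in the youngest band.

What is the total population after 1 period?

After projecting period 1:
Births: 4400 * 0.237 = 1043
15–29: 18900 * 0.951 = 17974
30–44: 4400 * 0.956 = 4206
45–59: 7600 * 0.945 = 7182
60–74: 18600 * 0.933 = 17354
75–89: 8600 * 0.946 = 8136
Giving 1043 / 17974 / 4206 / 7182 / 17354 / 8136.
Total after period 1: 1043 + 17974 + 4206 + 7182 + 17354 + 8136 = 55895

55895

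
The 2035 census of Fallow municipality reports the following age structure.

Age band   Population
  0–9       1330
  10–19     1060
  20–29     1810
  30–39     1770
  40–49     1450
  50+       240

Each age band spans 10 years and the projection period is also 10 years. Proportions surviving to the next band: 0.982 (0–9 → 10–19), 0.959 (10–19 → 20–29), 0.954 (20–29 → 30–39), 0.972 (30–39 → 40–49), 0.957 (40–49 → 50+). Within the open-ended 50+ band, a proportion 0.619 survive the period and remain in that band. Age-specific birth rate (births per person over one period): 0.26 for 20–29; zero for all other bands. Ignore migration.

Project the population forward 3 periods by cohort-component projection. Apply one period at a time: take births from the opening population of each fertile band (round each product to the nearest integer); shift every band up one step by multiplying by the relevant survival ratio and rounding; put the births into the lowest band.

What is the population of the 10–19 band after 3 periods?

259

After projecting period 1:
Births: 1810 × 0.26 = 471
10–19: 1330 × 0.982 = 1306
20–29: 1060 × 0.959 = 1017
30–39: 1810 × 0.954 = 1727
40–49: 1770 × 0.972 = 1720
50+: 1450 × 0.957 + 240 × 0.619 = 1388 + 149 = 1537
End of period: [471, 1306, 1017, 1727, 1720, 1537]
After projecting period 2:
Births: 1017 × 0.26 = 264
10–19: 471 × 0.982 = 463
20–29: 1306 × 0.959 = 1252
30–39: 1017 × 0.954 = 970
40–49: 1727 × 0.972 = 1679
50+: 1720 × 0.957 + 1537 × 0.619 = 1646 + 951 = 2597
End of period: [264, 463, 1252, 970, 1679, 2597]
After projecting period 3:
Births: 1252 × 0.26 = 326
10–19: 264 × 0.982 = 259
20–29: 463 × 0.959 = 444
30–39: 1252 × 0.954 = 1194
40–49: 970 × 0.972 = 943
50+: 1679 × 0.957 + 2597 × 0.619 = 1607 + 1608 = 3215
End of period: [326, 259, 444, 1194, 943, 3215]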